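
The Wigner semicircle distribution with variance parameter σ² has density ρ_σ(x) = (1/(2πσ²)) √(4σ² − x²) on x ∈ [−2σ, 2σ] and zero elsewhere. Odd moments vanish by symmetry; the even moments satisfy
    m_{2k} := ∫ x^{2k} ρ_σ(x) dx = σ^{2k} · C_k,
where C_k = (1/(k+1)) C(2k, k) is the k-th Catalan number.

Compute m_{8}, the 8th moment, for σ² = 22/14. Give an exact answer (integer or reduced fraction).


By the scaled semicircle moment identity, m_{2k} = σ^{2k} · C_k with k = 4.
C_4 = (1/(k+1)) · C(2k, k) = (1/5) · C(8, 4) = (1/5) · 70 = 14.
σ^{2k} = (σ²)^k = (22/14)^4 = 14641/2401.

Therefore m_{8} = σ^{8} · C_4 = (14641/2401) · 14 = 29282/343.


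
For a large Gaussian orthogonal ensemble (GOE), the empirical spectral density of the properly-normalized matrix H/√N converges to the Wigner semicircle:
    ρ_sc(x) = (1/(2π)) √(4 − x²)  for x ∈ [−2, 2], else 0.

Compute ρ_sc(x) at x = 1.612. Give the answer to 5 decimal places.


ρ_sc(x) = (1/(2π)) √(4 − x²). With x = 1.612:
  4 − x² = 4 − (1.612)² = 4 − 2.598544 = 1.401456.
  √(4 − x²) = 1.183831.
  1/(2π) = 0.159155.
  ρ_sc(1.612) = 0.159155 · 1.183831 = 0.188413.

Rounded to 5 decimal places: ρ_sc(1.612) ≈ 0.18841.


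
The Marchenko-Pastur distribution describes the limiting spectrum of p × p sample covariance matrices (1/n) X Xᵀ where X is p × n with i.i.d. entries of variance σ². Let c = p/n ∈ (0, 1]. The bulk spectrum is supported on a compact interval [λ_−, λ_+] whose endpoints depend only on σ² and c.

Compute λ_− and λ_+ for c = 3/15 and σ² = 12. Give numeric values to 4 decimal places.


c = 3/15 = 0.200000; √c = 0.447214.
λ_− = σ² (1 − √c)² = 12 · (1 − 0.447214)² = 12 · (0.552786)² = 3.666874.
λ_+ = σ² (1 + √c)² = 12 · (1 + 0.447214)² = 12 · (1.447214)² = 25.133126.

Rounded to 4 decimal places: λ_− ≈ 3.6669, λ_+ ≈ 25.1331.


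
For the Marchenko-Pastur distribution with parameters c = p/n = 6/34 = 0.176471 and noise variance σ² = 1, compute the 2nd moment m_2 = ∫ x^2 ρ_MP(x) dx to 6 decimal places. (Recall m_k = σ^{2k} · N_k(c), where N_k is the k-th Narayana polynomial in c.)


E[X²] = σ⁴ (1 + c) (second MP moment). With σ² = 1 (so σ⁴ = 1) and c = 6/34 = 0.176471: E[X²] = 1 · (1 + 0.176471) = 1 · 1.176471.

So E[X^2] = 1.176471.


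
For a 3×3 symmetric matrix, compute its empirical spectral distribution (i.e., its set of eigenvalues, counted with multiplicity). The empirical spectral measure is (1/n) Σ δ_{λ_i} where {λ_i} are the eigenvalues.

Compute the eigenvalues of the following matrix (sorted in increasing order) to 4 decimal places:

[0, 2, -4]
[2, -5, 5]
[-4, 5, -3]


Since M is real symmetric, all three eigenvalues are real; they are the roots of det(λI − M) = λ³ − (tr M) λ² + s λ − det M, where s is the sum of the principal 2×2 minors.
tr M = 0 + (-5) + (-3) = -8.
s = (0·(-5) − 2²) + (0·(-3) − (-4)²) + ((-5)·(-3) − 5²) = -4 + (-16) + (-10) = -30.
det M (expand along row 1) = 0·(-10) − 2·14 + (-4)·(-10) = 12.
Characteristic polynomial: λ³ + 8λ² − 30λ − 12 = 0.
Substitute λ = y + (tr M)/3 = y − 2.666667 to remove the quadratic term: y³ + p·y + q = 0 with p = s − (tr M)²/3 = -51.333333 and q = −2(tr M)³/27 + (tr M)·s/3 − det M = 105.925926.
Three real roots ⇒ use the trigonometric (Viète) form: r = 2√(−p/3) = 8.273116, φ = arccos(3q/(p·r)) = arccos(-0.748264) = 2.416238 rad.
y_k = r·cos(φ/3 − 2πk/3) for k = 0, 1, 2 gives y = 5.731728, 2.300741, -8.032469.
λ_k = y_k − 2.666667 gives λ = 3.0651, -0.3659, -10.6991 (check: the sum is -8.0000 = tr M).

Eigenvalues sorted in increasing order: [-10.6991, -0.3659, 3.0651].


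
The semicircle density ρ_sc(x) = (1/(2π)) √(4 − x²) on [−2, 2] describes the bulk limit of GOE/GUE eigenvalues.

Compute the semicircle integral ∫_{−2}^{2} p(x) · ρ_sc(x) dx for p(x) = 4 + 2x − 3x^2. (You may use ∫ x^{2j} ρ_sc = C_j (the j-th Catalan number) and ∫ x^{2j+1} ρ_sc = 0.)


Write p(x) = Σ a_i x^i, split into monomials and integrate each against ρ_sc separately.
Using ∫ x^{2j} ρ_sc = C_j = (1/(j+1)) C(2j, j) (Catalan numbers) and ∫ x^{2j+1} ρ_sc = 0 (odd monomials vanish by symmetry):
  i = 0 (even): a_0 · C_{0} = 4 · 1 = 4
  i = 1 (odd): ∫ x^1 ρ_sc = 0 (vanishes)
  i = 2 (even): a_2 · C_{1} = -3 · 1 = -3

Summing the contributions: ∫_{−2}^{2} p(x) ρ_sc(x) dx = 4 + (-3) = 1.


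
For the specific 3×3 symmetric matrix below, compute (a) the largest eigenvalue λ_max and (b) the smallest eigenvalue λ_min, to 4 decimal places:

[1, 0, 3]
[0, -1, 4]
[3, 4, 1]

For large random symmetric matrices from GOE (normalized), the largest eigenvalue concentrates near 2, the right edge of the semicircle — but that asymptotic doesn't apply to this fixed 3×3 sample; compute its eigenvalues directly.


Since M is real symmetric, all three eigenvalues are real; they are the roots of det(λI − M) = λ³ − (tr M) λ² + s λ − det M, where s is the sum of the principal 2×2 minors.
tr M = 1 + (-1) + 1 = 1.
s = (1·(-1) − 0²) + (1·1 − 3²) + ((-1)·1 − 4²) = -1 + (-8) + (-17) = -26.
det M (expand along row 1) = 1·(-17) − 0·(-12) + 3·3 = -8.
Characteristic polynomial: λ³ − λ² − 26λ + 8 = 0.
Substitute λ = y + (tr M)/3 = y + 0.333333 to remove the quadratic term: y³ + p·y + q = 0 with p = s − (tr M)²/3 = -26.333333 and q = −2(tr M)³/27 + (tr M)·s/3 − det M = -0.740741.
Three real roots ⇒ use the trigonometric (Viète) form: r = 2√(−p/3) = 5.925463, φ = arccos(3q/(p·r)) = arccos(0.014242) = 1.556554 rad.
y_k = r·cos(φ/3 − 2πk/3) for k = 0, 1, 2 gives y = 5.145609, -0.028130, -5.117478.
λ_k = y_k + 0.333333 gives λ = 5.4789, 0.3052, -4.7841 (check: the sum is 1.0000 = tr M).

Hence λ_max = 5.4789 and λ_min = -4.7841.


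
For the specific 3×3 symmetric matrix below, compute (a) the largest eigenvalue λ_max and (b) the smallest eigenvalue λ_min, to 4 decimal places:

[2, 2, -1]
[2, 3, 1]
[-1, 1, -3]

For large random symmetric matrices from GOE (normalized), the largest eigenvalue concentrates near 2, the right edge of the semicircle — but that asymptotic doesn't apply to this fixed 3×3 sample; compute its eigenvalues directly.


Since M is real symmetric, all three eigenvalues are real; they are the roots of det(λI − M) = λ³ − (tr M) λ² + s λ − det M, where s is the sum of the principal 2×2 minors.
tr M = 2 + 3 + (-3) = 2.
s = (2·3 − 2²) + (2·(-3) − (-1)²) + (3·(-3) − 1²) = 2 + (-7) + (-10) = -15.
det M (expand along row 1) = 2·(-10) − 2·(-5) + (-1)·5 = -15.
Characteristic polynomial: λ³ − 2λ² − 15λ + 15 = 0.
Substitute λ = y + (tr M)/3 = y + 0.666667 to remove the quadratic term: y³ + p·y + q = 0 with p = s − (tr M)²/3 = -16.333333 and q = −2(tr M)³/27 + (tr M)·s/3 − det M = 4.407407.
Three real roots ⇒ use the trigonometric (Viète) form: r = 2√(−p/3) = 4.666667, φ = arccos(3q/(p·r)) = arccos(-0.173469) = 1.745148 rad.
y_k = r·cos(φ/3 − 2πk/3) for k = 0, 1, 2 gives y = 3.899098, 0.271061, -4.170159.
λ_k = y_k + 0.666667 gives λ = 4.5658, 0.9377, -3.5035 (check: the sum is 2.0000 = tr M).

Hence λ_max = 4.5658 and λ_min = -3.5035.


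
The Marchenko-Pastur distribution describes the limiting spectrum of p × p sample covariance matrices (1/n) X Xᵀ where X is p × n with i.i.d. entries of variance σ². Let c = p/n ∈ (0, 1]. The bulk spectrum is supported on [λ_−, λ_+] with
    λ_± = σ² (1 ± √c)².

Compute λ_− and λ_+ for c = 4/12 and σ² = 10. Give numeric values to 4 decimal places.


c = 4/12 = 0.333333; √c = 0.577350.
λ_− = σ² (1 − √c)² = 10 · (1 − 0.577350)² = 10 · (0.422650)² = 1.786328.
λ_+ = σ² (1 + √c)² = 10 · (1 + 0.577350)² = 10 · (1.577350)² = 24.880339.

Rounded to 4 decimal places: λ_− ≈ 1.7863, λ_+ ≈ 24.8803.


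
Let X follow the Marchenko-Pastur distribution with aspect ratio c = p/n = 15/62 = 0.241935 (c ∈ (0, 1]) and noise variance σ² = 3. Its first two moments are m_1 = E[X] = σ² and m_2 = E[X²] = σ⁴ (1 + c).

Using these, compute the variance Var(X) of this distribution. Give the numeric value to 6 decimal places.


m_1 = E[X] = σ² = 3, so m_1² = 9.
m_2 = E[X²] = σ⁴ (1 + c) = 9 · (1 + 0.241935) = 9 · 1.241935 = 11.177419.
(Note m_2 − m_1² simplifies to c · σ⁴ = 0.241935 · 9.)

Var(X) = m_2 − m_1² = 11.177419 − 9 = 2.177419.


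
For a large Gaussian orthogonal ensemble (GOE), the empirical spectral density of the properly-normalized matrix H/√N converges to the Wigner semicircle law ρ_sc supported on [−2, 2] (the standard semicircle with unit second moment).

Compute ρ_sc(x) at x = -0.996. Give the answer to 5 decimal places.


ρ_sc(x) = (1/(2π)) √(4 − x²). With x = -0.996:
  4 − x² = 4 − (-0.996)² = 4 − 0.992016 = 3.007984.
  √(4 − x²) = 1.734354.
  1/(2π) = 0.159155.
  ρ_sc(-0.996) = 0.159155 · 1.734354 = 0.276031.

Rounded to 5 decimal places: ρ_sc(-0.996) ≈ 0.27603.


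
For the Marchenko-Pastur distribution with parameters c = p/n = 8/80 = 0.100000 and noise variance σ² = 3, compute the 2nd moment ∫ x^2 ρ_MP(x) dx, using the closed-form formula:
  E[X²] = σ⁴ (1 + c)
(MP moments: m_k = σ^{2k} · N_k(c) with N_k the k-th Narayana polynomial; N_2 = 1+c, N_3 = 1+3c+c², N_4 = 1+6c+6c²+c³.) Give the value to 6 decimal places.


E[X²] = σ⁴ (1 + c) (second MP moment). With σ² = 3 (so σ⁴ = 9) and c = 8/80 = 0.100000: E[X²] = 9 · (1 + 0.100000) = 9 · 1.100000.

So E[X^2] = 9.900000.


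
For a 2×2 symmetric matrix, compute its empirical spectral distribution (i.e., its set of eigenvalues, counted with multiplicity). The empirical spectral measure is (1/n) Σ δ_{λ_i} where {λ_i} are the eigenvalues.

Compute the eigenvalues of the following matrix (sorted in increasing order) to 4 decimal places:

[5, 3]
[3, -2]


Since M is real symmetric, both eigenvalues are real; they are the roots of det(λI − M) = λ² − (tr M) λ + det M.
tr M = 5 + (-2) = 3.
det M = 5·(-2) − 3² = -10 − 9 = -19.
Characteristic polynomial: λ² − 3λ − 19 = 0.
Discriminant Δ = (tr M)² − 4·det M = 9 − (-76) = 85; √Δ = 9.219544.
λ = (tr M ± √Δ)/2 = (3 ± 9.219544)/2, giving (tr M − √Δ)/2 = -3.1098 and (tr M + √Δ)/2 = 6.1098.

Eigenvalues sorted in increasing order: [-3.1098, 6.1098].


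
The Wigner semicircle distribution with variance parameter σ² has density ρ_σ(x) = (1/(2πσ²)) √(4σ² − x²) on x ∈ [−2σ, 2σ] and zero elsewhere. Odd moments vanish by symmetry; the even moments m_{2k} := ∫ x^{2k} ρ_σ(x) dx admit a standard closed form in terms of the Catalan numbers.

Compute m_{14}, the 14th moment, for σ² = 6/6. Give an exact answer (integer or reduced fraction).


By the scaled semicircle moment identity, m_{2k} = σ^{2k} · C_k with k = 7.
C_7 = (1/(k+1)) · C(2k, k) = (1/8) · C(14, 7) = (1/8) · 3432 = 429.
σ^{2k} = (σ²)^k = (6/6)^7 = 1.

Therefore m_{14} = σ^{14} · C_7 = 1 · 429 = 429.


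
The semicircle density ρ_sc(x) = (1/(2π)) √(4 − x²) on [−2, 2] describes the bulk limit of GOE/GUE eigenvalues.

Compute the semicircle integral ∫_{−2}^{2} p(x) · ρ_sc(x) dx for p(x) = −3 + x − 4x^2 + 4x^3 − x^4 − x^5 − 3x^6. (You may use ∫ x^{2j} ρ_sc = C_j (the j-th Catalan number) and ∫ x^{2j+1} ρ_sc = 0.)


Write p(x) = Σ a_i x^i, split into monomials and integrate each against ρ_sc separately.
Using ∫ x^{2j} ρ_sc = C_j = (1/(j+1)) C(2j, j) (Catalan numbers) and ∫ x^{2j+1} ρ_sc = 0 (odd monomials vanish by symmetry):
  i = 0 (even): a_0 · C_{0} = -3 · 1 = -3
  i = 1 (odd): ∫ x^1 ρ_sc = 0 (vanishes)
  i = 2 (even): a_2 · C_{1} = -4 · 1 = -4
  i = 3 (odd): ∫ x^3 ρ_sc = 0 (vanishes)
  i = 4 (even): a_4 · C_{2} = -1 · 2 = -2
  i = 5 (odd): ∫ x^5 ρ_sc = 0 (vanishes)
  i = 6 (even): a_6 · C_{3} = -3 · 5 = -15

Summing the contributions: ∫_{−2}^{2} p(x) ρ_sc(x) dx = (-3) + (-4) + (-2) + (-15) = -24.


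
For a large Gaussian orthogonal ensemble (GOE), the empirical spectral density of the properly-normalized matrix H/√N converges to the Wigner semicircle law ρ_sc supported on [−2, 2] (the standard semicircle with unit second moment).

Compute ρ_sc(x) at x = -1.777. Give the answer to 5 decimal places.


ρ_sc(x) = (1/(2π)) √(4 − x²). With x = -1.777:
  4 − x² = 4 − (-1.777)² = 4 − 3.157729 = 0.842271.
  √(4 − x²) = 0.917753.
  1/(2π) = 0.159155.
  ρ_sc(-1.777) = 0.159155 · 0.917753 = 0.146065.

Rounded to 5 decimal places: ρ_sc(-1.777) ≈ 0.14606.


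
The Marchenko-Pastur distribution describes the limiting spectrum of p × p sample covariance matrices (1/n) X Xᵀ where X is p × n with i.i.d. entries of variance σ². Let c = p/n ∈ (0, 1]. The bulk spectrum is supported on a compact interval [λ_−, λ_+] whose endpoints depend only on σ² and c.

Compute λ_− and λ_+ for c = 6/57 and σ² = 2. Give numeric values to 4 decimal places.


c = 6/57 = 0.105263; √c = 0.324443.
λ_− = σ² (1 − √c)² = 2 · (1 − 0.324443)² = 2 · (0.675557)² = 0.912755.
λ_+ = σ² (1 + √c)² = 2 · (1 + 0.324443)² = 2 · (1.324443)² = 3.508298.

Rounded to 4 decimal places: λ_− ≈ 0.9128, λ_+ ≈ 3.5083.


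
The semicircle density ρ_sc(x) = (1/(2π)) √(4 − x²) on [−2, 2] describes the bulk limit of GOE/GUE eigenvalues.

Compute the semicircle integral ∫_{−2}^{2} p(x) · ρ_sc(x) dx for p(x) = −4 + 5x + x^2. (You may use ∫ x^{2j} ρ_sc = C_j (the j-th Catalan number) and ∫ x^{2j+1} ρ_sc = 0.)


Write p(x) = Σ a_i x^i, split into monomials and integrate each against ρ_sc separately.
Using ∫ x^{2j} ρ_sc = C_j = (1/(j+1)) C(2j, j) (Catalan numbers) and ∫ x^{2j+1} ρ_sc = 0 (odd monomials vanish by symmetry):
  i = 0 (even): a_0 · C_{0} = -4 · 1 = -4
  i = 1 (odd): ∫ x^1 ρ_sc = 0 (vanishes)
  i = 2 (even): a_2 · C_{1} = 1 · 1 = 1

Summing the contributions: ∫_{−2}^{2} p(x) ρ_sc(x) dx = (-4) + 1 = -3.


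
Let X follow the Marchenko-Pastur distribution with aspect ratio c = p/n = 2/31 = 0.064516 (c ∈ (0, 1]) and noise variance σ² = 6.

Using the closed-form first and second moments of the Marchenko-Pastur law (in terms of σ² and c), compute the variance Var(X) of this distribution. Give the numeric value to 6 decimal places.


Recall the MP moments m_1 = E[X] = σ² and m_2 = E[X²] = σ⁴ (1 + c).
m_1 = E[X] = σ² = 6, so m_1² = 36.
m_2 = E[X²] = σ⁴ (1 + c) = 36 · (1 + 0.064516) = 36 · 1.064516 = 38.322581.
(Note m_2 − m_1² simplifies to c · σ⁴ = 0.064516 · 36.)

Var(X) = m_2 − m_1² = 38.322581 − 36 = 2.322581.


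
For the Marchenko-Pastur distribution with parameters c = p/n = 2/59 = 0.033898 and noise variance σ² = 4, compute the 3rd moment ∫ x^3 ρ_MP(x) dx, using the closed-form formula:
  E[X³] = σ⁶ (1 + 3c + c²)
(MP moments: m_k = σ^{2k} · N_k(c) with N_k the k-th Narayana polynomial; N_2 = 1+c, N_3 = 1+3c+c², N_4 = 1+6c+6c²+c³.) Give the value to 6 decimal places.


E[X³] = σ⁶ (1 + 3c + c²) (third MP moment). With σ² = 4 (so σ⁶ = 64) and c = 2/59 = 0.033898: E[X³] = 64 · (1 + 3·0.033898 + (0.033898)²) = 64 · 1.102844.

So E[X^3] = 70.582017.


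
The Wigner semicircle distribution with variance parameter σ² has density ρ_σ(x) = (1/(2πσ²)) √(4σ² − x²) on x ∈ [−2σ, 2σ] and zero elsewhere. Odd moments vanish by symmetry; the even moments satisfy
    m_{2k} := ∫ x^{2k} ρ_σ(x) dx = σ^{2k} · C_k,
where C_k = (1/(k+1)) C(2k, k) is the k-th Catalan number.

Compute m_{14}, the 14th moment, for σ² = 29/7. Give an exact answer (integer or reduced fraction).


By the scaled semicircle moment identity, m_{2k} = σ^{2k} · C_k with k = 7.
C_7 = (1/(k+1)) · C(2k, k) = (1/8) · C(14, 7) = (1/8) · 3432 = 429.
σ^{2k} = (σ²)^k = (29/7)^7 = 17249876309/823543.

Therefore m_{14} = σ^{14} · C_7 = (17249876309/823543) · 429 = 7400196936561/823543.


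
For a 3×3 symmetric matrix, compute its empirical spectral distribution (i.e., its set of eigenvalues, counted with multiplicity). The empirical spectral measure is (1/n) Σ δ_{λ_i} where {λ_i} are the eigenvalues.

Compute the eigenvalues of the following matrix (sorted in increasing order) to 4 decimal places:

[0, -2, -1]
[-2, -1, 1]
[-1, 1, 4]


Since M is real symmetric, all three eigenvalues are real; they are the roots of det(λI − M) = λ³ − (tr M) λ² + s λ − det M, where s is the sum of the principal 2×2 minors.
tr M = 0 + (-1) + 4 = 3.
s = (0·(-1) − (-2)²) + (0·4 − (-1)²) + ((-1)·4 − 1²) = -4 + (-1) + (-5) = -10.
det M (expand along row 1) = 0·(-5) − (-2)·(-7) + (-1)·(-3) = -11.
Characteristic polynomial: λ³ − 3λ² − 10λ + 11 = 0.
Substitute λ = y + (tr M)/3 = y + 1.000000 to remove the quadratic term: y³ + p·y + q = 0 with p = s − (tr M)²/3 = -13.000000 and q = −2(tr M)³/27 + (tr M)·s/3 − det M = -1.000000.
Three real roots ⇒ use the trigonometric (Viète) form: r = 2√(−p/3) = 4.163332, φ = arccos(3q/(p·r)) = arccos(0.055429) = 1.515339 rad.
y_k = r·cos(φ/3 − 2πk/3) for k = 0, 1, 2 gives y = 3.643414, -0.076958, -3.566456.
λ_k = y_k + 1.000000 gives λ = 4.6434, 0.9230, -2.5665 (check: the sum is 3.0000 = tr M).

Eigenvalues sorted in increasing order: [-2.5665, 0.9230, 4.6434].


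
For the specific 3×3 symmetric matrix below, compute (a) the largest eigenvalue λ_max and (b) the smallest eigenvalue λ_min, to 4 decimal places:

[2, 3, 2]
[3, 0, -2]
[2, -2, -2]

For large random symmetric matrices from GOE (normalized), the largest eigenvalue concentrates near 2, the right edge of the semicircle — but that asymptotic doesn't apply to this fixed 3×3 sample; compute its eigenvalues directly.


Since M is real symmetric, all three eigenvalues are real; they are the roots of det(λI − M) = λ³ − (tr M) λ² + s λ − det M, where s is the sum of the principal 2×2 minors.
tr M = 2 + 0 + (-2) = 0.
s = (2·0 − 3²) + (2·(-2) − 2²) + (0·(-2) − (-2)²) = -9 + (-8) + (-4) = -21.
det M (expand along row 1) = 2·(-4) − 3·(-2) + 2·(-6) = -14.
Characteristic polynomial: λ³ − 21λ + 14 = 0.
Substitute λ = y + (tr M)/3 = y + 0.000000 to remove the quadratic term: y³ + p·y + q = 0 with p = s − (tr M)²/3 = -21.000000 and q = −2(tr M)³/27 + (tr M)·s/3 − det M = 14.000000.
Three real roots ⇒ use the trigonometric (Viète) form: r = 2√(−p/3) = 5.291503, φ = arccos(3q/(p·r)) = arccos(-0.377964) = 1.958393 rad.
y_k = r·cos(φ/3 − 2πk/3) for k = 0, 1, 2 gives y = 4.203504, 0.681756, -4.885260.
λ_k = y_k + 0.000000 gives λ = 4.2035, 0.6818, -4.8853 (check: the sum is 0.0000 = tr M).

Hence λ_max = 4.2035 and λ_min = -4.8853.


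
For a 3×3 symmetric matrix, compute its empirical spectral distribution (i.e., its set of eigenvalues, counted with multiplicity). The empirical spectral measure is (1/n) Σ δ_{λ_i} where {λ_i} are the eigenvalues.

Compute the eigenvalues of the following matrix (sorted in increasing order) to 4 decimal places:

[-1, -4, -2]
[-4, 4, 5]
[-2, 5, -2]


Since M is real symmetric, all three eigenvalues are real; they are the roots of det(λI − M) = λ³ − (tr M) λ² + s λ − det M, where s is the sum of the principal 2×2 minors.
tr M = -1 + 4 + (-2) = 1.
s = ((-1)·4 − (-4)²) + ((-1)·(-2) − (-2)²) + (4·(-2) − 5²) = -20 + (-2) + (-33) = -55.
det M (expand along row 1) = (-1)·(-33) − (-4)·18 + (-2)·(-12) = 129.
Characteristic polynomial: λ³ − λ² − 55λ − 129 = 0.
Substitute λ = y + (tr M)/3 = y + 0.333333 to remove the quadratic term: y³ + p·y + q = 0 with p = s − (tr M)²/3 = -55.333333 and q = −2(tr M)³/27 + (tr M)·s/3 − det M = -147.407407.
Three real roots ⇒ use the trigonometric (Viète) form: r = 2√(−p/3) = 8.589399, φ = arccos(3q/(p·r)) = arccos(0.930446) = 0.375170 rad.
y_k = r·cos(φ/3 − 2πk/3) for k = 0, 1, 2 gives y = 8.522321, -3.333333, -5.188988.
λ_k = y_k + 0.333333 gives λ = 8.8557, -3.0000, -4.8557 (check: the sum is 1.0000 = tr M).

Eigenvalues sorted in increasing order: [-4.8557, -3.0000, 8.8557].


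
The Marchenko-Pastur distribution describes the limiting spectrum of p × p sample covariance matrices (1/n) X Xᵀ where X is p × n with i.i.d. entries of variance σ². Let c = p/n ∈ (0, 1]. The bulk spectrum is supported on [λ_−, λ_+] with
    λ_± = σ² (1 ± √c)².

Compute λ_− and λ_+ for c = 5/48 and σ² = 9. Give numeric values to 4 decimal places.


c = 5/48 = 0.104167; √c = 0.322749.
λ_− = σ² (1 − √c)² = 9 · (1 − 0.322749)² = 9 · (0.677251)² = 4.128025.
λ_+ = σ² (1 + √c)² = 9 · (1 + 0.322749)² = 9 · (1.322749)² = 15.746975.

Rounded to 4 decimal places: λ_− ≈ 4.1280, λ_+ ≈ 15.7470.


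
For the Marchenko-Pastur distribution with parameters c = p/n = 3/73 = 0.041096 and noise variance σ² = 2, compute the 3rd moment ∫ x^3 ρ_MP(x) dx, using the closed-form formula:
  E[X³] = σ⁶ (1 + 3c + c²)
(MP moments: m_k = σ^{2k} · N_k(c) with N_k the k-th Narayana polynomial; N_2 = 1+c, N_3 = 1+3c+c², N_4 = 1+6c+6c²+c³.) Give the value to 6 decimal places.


E[X³] = σ⁶ (1 + 3c + c²) (third MP moment). With σ² = 2 (so σ⁶ = 8) and c = 3/73 = 0.041096: E[X³] = 8 · (1 + 3·0.041096 + (0.041096)²) = 8 · 1.124977.

So E[X^3] = 8.999812.


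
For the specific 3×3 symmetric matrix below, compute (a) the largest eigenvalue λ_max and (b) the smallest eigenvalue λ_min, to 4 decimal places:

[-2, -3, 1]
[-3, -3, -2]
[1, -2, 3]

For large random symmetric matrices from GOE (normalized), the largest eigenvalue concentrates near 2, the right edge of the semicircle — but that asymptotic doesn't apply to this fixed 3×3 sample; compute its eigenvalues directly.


Since M is real symmetric, all three eigenvalues are real; they are the roots of det(λI − M) = λ³ − (tr M) λ² + s λ − det M, where s is the sum of the principal 2×2 minors.
tr M = -2 + (-3) + 3 = -2.
s = ((-2)·(-3) − (-3)²) + ((-2)·3 − 1²) + ((-3)·3 − (-2)²) = -3 + (-7) + (-13) = -23.
det M (expand along row 1) = (-2)·(-13) − (-3)·(-7) + 1·9 = 14.
Characteristic polynomial: λ³ + 2λ² − 23λ − 14 = 0.
Substitute λ = y + (tr M)/3 = y − 0.666667 to remove the quadratic term: y³ + p·y + q = 0 with p = s − (tr M)²/3 = -24.333333 and q = −2(tr M)³/27 + (tr M)·s/3 − det M = 1.925926.
Three real roots ⇒ use the trigonometric (Viète) form: r = 2√(−p/3) = 5.696002, φ = arccos(3q/(p·r)) = arccos(-0.041686) = 1.612494 rad.
y_k = r·cos(φ/3 − 2πk/3) for k = 0, 1, 2 gives y = 4.892822, 0.079168, -4.971990.
λ_k = y_k − 0.666667 gives λ = 4.2262, -0.5875, -5.6387 (check: the sum is -2.0000 = tr M).

Hence λ_max = 4.2262 and λ_min = -5.6387.


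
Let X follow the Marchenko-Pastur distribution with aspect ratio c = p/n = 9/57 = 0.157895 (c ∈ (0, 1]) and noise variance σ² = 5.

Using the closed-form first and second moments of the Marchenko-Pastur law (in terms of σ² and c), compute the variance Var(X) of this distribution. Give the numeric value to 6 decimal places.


Recall the MP moments m_1 = E[X] = σ² and m_2 = E[X²] = σ⁴ (1 + c).
m_1 = E[X] = σ² = 5, so m_1² = 25.
m_2 = E[X²] = σ⁴ (1 + c) = 25 · (1 + 0.157895) = 25 · 1.157895 = 28.947368.
(Note m_2 − m_1² simplifies to c · σ⁴ = 0.157895 · 25.)

Var(X) = m_2 − m_1² = 28.947368 − 25 = 3.947368.


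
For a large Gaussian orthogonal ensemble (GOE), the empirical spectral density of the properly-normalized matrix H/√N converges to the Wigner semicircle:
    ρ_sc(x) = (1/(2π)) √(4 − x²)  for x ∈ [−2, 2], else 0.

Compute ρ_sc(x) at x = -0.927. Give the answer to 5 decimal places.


ρ_sc(x) = (1/(2π)) √(4 − x²). With x = -0.927:
  4 − x² = 4 − (-0.927)² = 4 − 0.859329 = 3.140671.
  √(4 − x²) = 1.772194.
  1/(2π) = 0.159155.
  ρ_sc(-0.927) = 0.159155 · 1.772194 = 0.282053.

Rounded to 5 decimal places: ρ_sc(-0.927) ≈ 0.28205.


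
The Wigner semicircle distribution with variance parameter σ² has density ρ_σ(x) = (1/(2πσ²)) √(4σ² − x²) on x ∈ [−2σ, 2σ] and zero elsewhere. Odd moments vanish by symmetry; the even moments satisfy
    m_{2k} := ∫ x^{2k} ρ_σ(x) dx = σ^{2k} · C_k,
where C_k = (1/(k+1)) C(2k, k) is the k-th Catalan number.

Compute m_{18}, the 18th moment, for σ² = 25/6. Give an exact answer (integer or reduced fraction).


By the scaled semicircle moment identity, m_{2k} = σ^{2k} · C_k with k = 9.
C_9 = (1/(k+1)) · C(2k, k) = (1/10) · C(18, 9) = (1/10) · 48620 = 4862.
σ^{2k} = (σ²)^k = (25/6)^9 = 3814697265625/10077696.

Therefore m_{18} = σ^{18} · C_9 = (3814697265625/10077696) · 4862 = 9273529052734375/5038848.


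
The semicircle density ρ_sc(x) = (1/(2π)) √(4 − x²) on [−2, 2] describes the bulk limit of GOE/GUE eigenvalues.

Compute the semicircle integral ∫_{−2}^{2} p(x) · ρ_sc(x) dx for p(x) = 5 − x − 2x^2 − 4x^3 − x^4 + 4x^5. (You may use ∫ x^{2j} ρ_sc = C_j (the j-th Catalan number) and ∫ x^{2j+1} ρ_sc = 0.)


Write p(x) = Σ a_i x^i, split into monomials and integrate each against ρ_sc separately.
Using ∫ x^{2j} ρ_sc = C_j = (1/(j+1)) C(2j, j) (Catalan numbers) and ∫ x^{2j+1} ρ_sc = 0 (odd monomials vanish by symmetry):
  i = 0 (even): a_0 · C_{0} = 5 · 1 = 5
  i = 1 (odd): ∫ x^1 ρ_sc = 0 (vanishes)
  i = 2 (even): a_2 · C_{1} = -2 · 1 = -2
  i = 3 (odd): ∫ x^3 ρ_sc = 0 (vanishes)
  i = 4 (even): a_4 · C_{2} = -1 · 2 = -2
  i = 5 (odd): ∫ x^5 ρ_sc = 0 (vanishes)

Summing the contributions: ∫_{−2}^{2} p(x) ρ_sc(x) dx = 5 + (-2) + (-2) = 1.


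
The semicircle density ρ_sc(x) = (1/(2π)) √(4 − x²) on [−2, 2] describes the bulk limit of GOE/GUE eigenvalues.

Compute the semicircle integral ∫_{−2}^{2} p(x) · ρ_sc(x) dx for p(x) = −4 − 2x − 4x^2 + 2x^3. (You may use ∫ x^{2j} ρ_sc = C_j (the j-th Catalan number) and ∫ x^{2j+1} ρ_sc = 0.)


Write p(x) = Σ a_i x^i, split into monomials and integrate each against ρ_sc separately.
Using ∫ x^{2j} ρ_sc = C_j = (1/(j+1)) C(2j, j) (Catalan numbers) and ∫ x^{2j+1} ρ_sc = 0 (odd monomials vanish by symmetry):
  i = 0 (even): a_0 · C_{0} = -4 · 1 = -4
  i = 1 (odd): ∫ x^1 ρ_sc = 0 (vanishes)
  i = 2 (even): a_2 · C_{1} = -4 · 1 = -4
  i = 3 (odd): ∫ x^3 ρ_sc = 0 (vanishes)

Summing the contributions: ∫_{−2}^{2} p(x) ρ_sc(x) dx = (-4) + (-4) = -8.


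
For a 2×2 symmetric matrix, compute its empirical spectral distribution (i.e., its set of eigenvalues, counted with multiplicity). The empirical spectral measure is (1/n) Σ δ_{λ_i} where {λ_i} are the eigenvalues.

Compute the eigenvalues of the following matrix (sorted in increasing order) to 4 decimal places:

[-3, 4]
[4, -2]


Since M is real symmetric, both eigenvalues are real; they are the roots of det(λI − M) = λ² − (tr M) λ + det M.
tr M = -3 + (-2) = -5.
det M = (-3)·(-2) − 4² = 6 − 16 = -10.
Characteristic polynomial: λ² + 5λ − 10 = 0.
Discriminant Δ = (tr M)² − 4·det M = 25 − (-40) = 65; √Δ = 8.062258.
λ = (tr M ± √Δ)/2 = (-5 ± 8.062258)/2, giving (tr M − √Δ)/2 = -6.5311 and (tr M + √Δ)/2 = 1.5311.

Eigenvalues sorted in increasing order: [-6.5311, 1.5311].


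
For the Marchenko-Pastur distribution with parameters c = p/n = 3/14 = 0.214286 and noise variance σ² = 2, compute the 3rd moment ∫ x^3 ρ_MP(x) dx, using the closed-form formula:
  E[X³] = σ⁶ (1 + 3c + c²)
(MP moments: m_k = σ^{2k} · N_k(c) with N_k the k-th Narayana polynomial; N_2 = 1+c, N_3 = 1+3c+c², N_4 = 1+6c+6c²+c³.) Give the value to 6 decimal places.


E[X³] = σ⁶ (1 + 3c + c²) (third MP moment). With σ² = 2 (so σ⁶ = 8) and c = 3/14 = 0.214286: E[X³] = 8 · (1 + 3·0.214286 + (0.214286)²) = 8 · 1.688776.

So E[X^3] = 13.510204.


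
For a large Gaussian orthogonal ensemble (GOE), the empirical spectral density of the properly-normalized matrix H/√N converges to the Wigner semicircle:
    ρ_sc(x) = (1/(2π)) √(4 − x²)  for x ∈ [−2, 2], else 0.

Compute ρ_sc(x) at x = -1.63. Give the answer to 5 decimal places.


ρ_sc(x) = (1/(2π)) √(4 − x²). With x = -1.63:
  4 − x² = 4 − (-1.63)² = 4 − 2.656900 = 1.343100.
  √(4 − x²) = 1.158922.
  1/(2π) = 0.159155.
  ρ_sc(-1.63) = 0.159155 · 1.158922 = 0.184448.

Rounded to 5 decimal places: ρ_sc(-1.63) ≈ 0.18445.


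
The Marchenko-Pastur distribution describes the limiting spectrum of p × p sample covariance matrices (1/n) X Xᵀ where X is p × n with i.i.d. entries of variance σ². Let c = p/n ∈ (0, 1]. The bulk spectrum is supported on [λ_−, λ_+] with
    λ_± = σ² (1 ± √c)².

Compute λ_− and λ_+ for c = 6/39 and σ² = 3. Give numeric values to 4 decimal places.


c = 6/39 = 0.153846; √c = 0.392232.
λ_− = σ² (1 − √c)² = 3 · (1 − 0.392232)² = 3 · (0.607768)² = 1.108145.
λ_+ = σ² (1 + √c)² = 3 · (1 + 0.392232)² = 3 · (1.392232)² = 5.814932.

Rounded to 4 decimal places: λ_− ≈ 1.1081, λ_+ ≈ 5.8149.


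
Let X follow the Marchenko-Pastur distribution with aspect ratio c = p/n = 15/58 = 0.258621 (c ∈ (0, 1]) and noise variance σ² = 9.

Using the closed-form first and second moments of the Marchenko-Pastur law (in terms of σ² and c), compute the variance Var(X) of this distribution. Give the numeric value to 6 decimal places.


Recall the MP moments m_1 = E[X] = σ² and m_2 = E[X²] = σ⁴ (1 + c).
m_1 = E[X] = σ² = 9, so m_1² = 81.
m_2 = E[X²] = σ⁴ (1 + c) = 81 · (1 + 0.258621) = 81 · 1.258621 = 101.948276.
(Note m_2 − m_1² simplifies to c · σ⁴ = 0.258621 · 81.)

Var(X) = m_2 − m_1² = 101.948276 − 81 = 20.948276.


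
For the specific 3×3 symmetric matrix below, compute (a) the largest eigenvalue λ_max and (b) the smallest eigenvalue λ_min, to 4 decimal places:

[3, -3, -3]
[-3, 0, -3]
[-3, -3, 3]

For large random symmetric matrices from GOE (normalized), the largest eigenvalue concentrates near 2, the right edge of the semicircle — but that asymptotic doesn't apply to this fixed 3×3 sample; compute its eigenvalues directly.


Since M is real symmetric, all three eigenvalues are real; they are the roots of det(λI − M) = λ³ − (tr M) λ² + s λ − det M, where s is the sum of the principal 2×2 minors.
tr M = 3 + 0 + 3 = 6.
s = (3·0 − (-3)²) + (3·3 − (-3)²) + (0·3 − (-3)²) = -9 + 0 + (-9) = -18.
det M (expand along row 1) = 3·(-9) − (-3)·(-18) + (-3)·9 = -108.
Characteristic polynomial: λ³ − 6λ² − 18λ + 108 = 0.
Substitute λ = y + (tr M)/3 = y + 2.000000 to remove the quadratic term: y³ + p·y + q = 0 with p = s − (tr M)²/3 = -30.000000 and q = −2(tr M)³/27 + (tr M)·s/3 − det M = 56.000000.
Three real roots ⇒ use the trigonometric (Viète) form: r = 2√(−p/3) = 6.324555, φ = arccos(3q/(p·r)) = arccos(-0.885438) = 2.658231 rad.
y_k = r·cos(φ/3 − 2πk/3) for k = 0, 1, 2 gives y = 4.000000, 2.242641, -6.242641.
λ_k = y_k + 2.000000 gives λ = 6.0000, 4.2426, -4.2426 (check: the sum is 6.0000 = tr M).

Hence λ_max = 6.0000 and λ_min = -4.2426.


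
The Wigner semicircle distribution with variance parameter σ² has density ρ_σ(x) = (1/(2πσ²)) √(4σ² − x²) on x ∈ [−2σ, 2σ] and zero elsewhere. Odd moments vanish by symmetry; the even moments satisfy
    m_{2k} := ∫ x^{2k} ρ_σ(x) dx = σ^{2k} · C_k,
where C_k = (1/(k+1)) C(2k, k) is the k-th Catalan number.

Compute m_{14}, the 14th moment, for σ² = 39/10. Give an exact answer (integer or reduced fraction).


By the scaled semicircle moment identity, m_{2k} = σ^{2k} · C_k with k = 7.
C_7 = (1/(k+1)) · C(2k, k) = (1/8) · C(14, 7) = (1/8) · 3432 = 429.
σ^{2k} = (σ²)^k = (39/10)^7 = 137231006679/10000000.

Therefore m_{14} = σ^{14} · C_7 = (137231006679/10000000) · 429 = 58872101865291/10000000.


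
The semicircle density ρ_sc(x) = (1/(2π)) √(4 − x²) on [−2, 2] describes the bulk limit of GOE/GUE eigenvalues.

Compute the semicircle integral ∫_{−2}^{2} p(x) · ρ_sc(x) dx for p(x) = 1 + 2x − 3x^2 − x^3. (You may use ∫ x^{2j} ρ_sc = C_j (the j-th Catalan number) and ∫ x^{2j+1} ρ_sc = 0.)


Write p(x) = Σ a_i x^i, split into monomials and integrate each against ρ_sc separately.
Using ∫ x^{2j} ρ_sc = C_j = (1/(j+1)) C(2j, j) (Catalan numbers) and ∫ x^{2j+1} ρ_sc = 0 (odd monomials vanish by symmetry):
  i = 0 (even): a_0 · C_{0} = 1 · 1 = 1
  i = 1 (odd): ∫ x^1 ρ_sc = 0 (vanishes)
  i = 2 (even): a_2 · C_{1} = -3 · 1 = -3
  i = 3 (odd): ∫ x^3 ρ_sc = 0 (vanishes)

Summing the contributions: ∫_{−2}^{2} p(x) ρ_sc(x) dx = 1 + (-3) = -2.


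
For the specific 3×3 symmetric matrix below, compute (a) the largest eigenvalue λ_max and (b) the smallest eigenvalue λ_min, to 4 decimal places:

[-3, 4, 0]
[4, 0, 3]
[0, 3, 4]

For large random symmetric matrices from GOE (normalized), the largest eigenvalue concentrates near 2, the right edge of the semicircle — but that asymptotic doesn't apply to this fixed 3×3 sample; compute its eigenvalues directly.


Since M is real symmetric, all three eigenvalues are real; they are the roots of det(λI − M) = λ³ − (tr M) λ² + s λ − det M, where s is the sum of the principal 2×2 minors.
tr M = -3 + 0 + 4 = 1.
s = ((-3)·0 − 4²) + ((-3)·4 − 0²) + (0·4 − 3²) = -16 + (-12) + (-9) = -37.
det M (expand along row 1) = (-3)·(-9) − 4·16 + 0·12 = -37.
Characteristic polynomial: λ³ − λ² − 37λ + 37 = 0.
Substitute λ = y + (tr M)/3 = y + 0.333333 to remove the quadratic term: y³ + p·y + q = 0 with p = s − (tr M)²/3 = -37.333333 and q = −2(tr M)³/27 + (tr M)·s/3 − det M = 24.592593.
Three real roots ⇒ use the trigonometric (Viète) form: r = 2√(−p/3) = 7.055337, φ = arccos(3q/(p·r)) = arccos(-0.280099) = 1.854693 rad.
y_k = r·cos(φ/3 − 2πk/3) for k = 0, 1, 2 gives y = 5.749429, 0.666667, -6.416096.
λ_k = y_k + 0.333333 gives λ = 6.0828, 1.0000, -6.0828 (check: the sum is 1.0000 = tr M).

Hence λ_max = 6.0828 and λ_min = -6.0828.


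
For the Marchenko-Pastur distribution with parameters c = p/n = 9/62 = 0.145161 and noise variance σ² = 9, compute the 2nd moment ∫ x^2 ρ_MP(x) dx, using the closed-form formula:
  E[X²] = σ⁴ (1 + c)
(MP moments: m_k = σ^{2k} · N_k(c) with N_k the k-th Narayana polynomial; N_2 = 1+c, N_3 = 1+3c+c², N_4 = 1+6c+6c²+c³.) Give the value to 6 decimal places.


E[X²] = σ⁴ (1 + c) (second MP moment). With σ² = 9 (so σ⁴ = 81) and c = 9/62 = 0.145161: E[X²] = 81 · (1 + 0.145161) = 81 · 1.145161.

So E[X^2] = 92.758065.


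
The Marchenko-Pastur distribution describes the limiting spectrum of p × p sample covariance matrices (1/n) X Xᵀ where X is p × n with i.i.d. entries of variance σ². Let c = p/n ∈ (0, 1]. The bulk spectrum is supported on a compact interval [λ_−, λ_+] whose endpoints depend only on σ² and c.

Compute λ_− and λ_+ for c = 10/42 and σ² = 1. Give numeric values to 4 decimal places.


c = 10/42 = 0.238095; √c = 0.487950.
λ_− = σ² (1 − √c)² = 1 · (1 − 0.487950)² = 1 · (0.512050)² = 0.262195.
λ_+ = σ² (1 + √c)² = 1 · (1 + 0.487950)² = 1 · (1.487950)² = 2.213995.

Rounded to 4 decimal places: λ_− ≈ 0.2622, λ_+ ≈ 2.2140.


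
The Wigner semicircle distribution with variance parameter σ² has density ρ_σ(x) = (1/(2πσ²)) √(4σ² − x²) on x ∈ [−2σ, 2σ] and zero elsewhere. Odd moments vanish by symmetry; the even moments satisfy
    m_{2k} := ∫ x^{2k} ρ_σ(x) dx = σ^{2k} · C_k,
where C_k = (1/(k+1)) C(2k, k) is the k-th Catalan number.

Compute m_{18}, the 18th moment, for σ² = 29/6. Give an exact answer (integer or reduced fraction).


By the scaled semicircle moment identity, m_{2k} = σ^{2k} · C_k with k = 9.
C_9 = (1/(k+1)) · C(2k, k) = (1/10) · C(18, 9) = (1/10) · 48620 = 4862.
σ^{2k} = (σ²)^k = (29/6)^9 = 14507145975869/10077696.

Therefore m_{18} = σ^{18} · C_9 = (14507145975869/10077696) · 4862 = 35266871867337539/5038848.


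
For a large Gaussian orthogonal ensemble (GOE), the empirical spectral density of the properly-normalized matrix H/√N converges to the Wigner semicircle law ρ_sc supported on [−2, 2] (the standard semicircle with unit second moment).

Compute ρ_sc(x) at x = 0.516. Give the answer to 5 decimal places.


ρ_sc(x) = (1/(2π)) √(4 − x²). With x = 0.516:
  4 − x² = 4 − (0.516)² = 4 − 0.266256 = 3.733744.
  √(4 − x²) = 1.932290.
  1/(2π) = 0.159155.
  ρ_sc(0.516) = 0.159155 · 1.932290 = 0.307533.

Rounded to 5 decimal places: ρ_sc(0.516) ≈ 0.30753.


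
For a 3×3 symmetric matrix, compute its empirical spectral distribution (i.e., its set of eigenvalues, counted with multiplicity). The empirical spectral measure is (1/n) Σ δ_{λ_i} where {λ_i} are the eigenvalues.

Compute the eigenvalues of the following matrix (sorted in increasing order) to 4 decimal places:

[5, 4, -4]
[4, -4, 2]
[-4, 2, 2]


Since M is real symmetric, all three eigenvalues are real; they are the roots of det(λI − M) = λ³ − (tr M) λ² + s λ − det M, where s is the sum of the principal 2×2 minors.
tr M = 5 + (-4) + 2 = 3.
s = (5·(-4) − 4²) + (5·2 − (-4)²) + ((-4)·2 − 2²) = -36 + (-6) + (-12) = -54.
det M (expand along row 1) = 5·(-12) − 4·16 + (-4)·(-8) = -92.
Characteristic polynomial: λ³ − 3λ² − 54λ + 92 = 0.
Substitute λ = y + (tr M)/3 = y + 1.000000 to remove the quadratic term: y³ + p·y + q = 0 with p = s − (tr M)²/3 = -57.000000 and q = −2(tr M)³/27 + (tr M)·s/3 − det M = 36.000000.
Three real roots ⇒ use the trigonometric (Viète) form: r = 2√(−p/3) = 8.717798, φ = arccos(3q/(p·r)) = arccos(-0.217341) = 1.789886 rad.
y_k = r·cos(φ/3 − 2πk/3) for k = 0, 1, 2 gives y = 7.211663, 0.636094, -7.847757.
λ_k = y_k + 1.000000 gives λ = 8.2117, 1.6361, -6.8478 (check: the sum is 3.0000 = tr M).

Eigenvalues sorted in increasing order: [-6.8478, 1.6361, 8.2117].


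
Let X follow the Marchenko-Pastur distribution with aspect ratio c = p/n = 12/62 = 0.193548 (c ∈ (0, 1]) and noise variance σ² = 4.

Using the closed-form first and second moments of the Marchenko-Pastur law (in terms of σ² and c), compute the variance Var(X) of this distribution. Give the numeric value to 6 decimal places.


Recall the MP moments m_1 = E[X] = σ² and m_2 = E[X²] = σ⁴ (1 + c).
m_1 = E[X] = σ² = 4, so m_1² = 16.
m_2 = E[X²] = σ⁴ (1 + c) = 16 · (1 + 0.193548) = 16 · 1.193548 = 19.096774.
(Note m_2 − m_1² simplifies to c · σ⁴ = 0.193548 · 16.)

Var(X) = m_2 − m_1² = 19.096774 − 16 = 3.096774.


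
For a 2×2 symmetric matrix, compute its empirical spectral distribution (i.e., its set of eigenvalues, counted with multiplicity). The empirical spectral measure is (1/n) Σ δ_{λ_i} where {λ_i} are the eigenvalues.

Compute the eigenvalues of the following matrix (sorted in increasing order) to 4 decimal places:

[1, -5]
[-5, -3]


Since M is real symmetric, both eigenvalues are real; they are the roots of det(λI − M) = λ² − (tr M) λ + det M.
tr M = 1 + (-3) = -2.
det M = 1·(-3) − (-5)² = -3 − 25 = -28.
Characteristic polynomial: λ² + 2λ − 28 = 0.
Discriminant Δ = (tr M)² − 4·det M = 4 − (-112) = 116; √Δ = 10.770330.
λ = (tr M ± √Δ)/2 = (-2 ± 10.770330)/2, giving (tr M − √Δ)/2 = -6.3852 and (tr M + √Δ)/2 = 4.3852.

Eigenvalues sorted in increasing order: [-6.3852, 4.3852].


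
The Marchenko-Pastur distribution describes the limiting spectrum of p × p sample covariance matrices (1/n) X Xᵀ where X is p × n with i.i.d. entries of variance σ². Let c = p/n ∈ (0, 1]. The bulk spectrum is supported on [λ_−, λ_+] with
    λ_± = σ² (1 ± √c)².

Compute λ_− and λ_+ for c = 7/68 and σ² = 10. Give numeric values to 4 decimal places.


c = 7/68 = 0.102941; √c = 0.320844.
λ_− = σ² (1 − √c)² = 10 · (1 − 0.320844)² = 10 · (0.679156)² = 4.612522.
λ_+ = σ² (1 + √c)² = 10 · (1 + 0.320844)² = 10 · (1.320844)² = 17.446301.

Rounded to 4 decimal places: λ_− ≈ 4.6125, λ_+ ≈ 17.4463.
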